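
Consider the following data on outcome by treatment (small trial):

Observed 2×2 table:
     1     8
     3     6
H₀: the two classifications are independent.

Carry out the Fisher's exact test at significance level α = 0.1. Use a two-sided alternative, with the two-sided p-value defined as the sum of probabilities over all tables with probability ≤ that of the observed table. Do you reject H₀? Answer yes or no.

reject H₀: no

Margins: r₁=9, r₂=9, c₁=4, c₂=14, n=18
p_obs = C(9,1)·C(9,3)/C(18,4); sum pmf over tables with pmf ≤ p_obs
p-value (two-sided) = 0.57647
At α=0.1: p ≥ α → fail to reject H₀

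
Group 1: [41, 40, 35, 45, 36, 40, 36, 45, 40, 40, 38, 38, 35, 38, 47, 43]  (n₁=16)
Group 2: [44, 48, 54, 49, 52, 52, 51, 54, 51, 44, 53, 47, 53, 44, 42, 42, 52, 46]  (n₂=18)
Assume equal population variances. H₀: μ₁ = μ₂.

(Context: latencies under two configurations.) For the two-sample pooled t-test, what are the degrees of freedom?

df = n₁ + n₂ − 2 = 16 + 18 − 2 = 32

degrees of freedom = 32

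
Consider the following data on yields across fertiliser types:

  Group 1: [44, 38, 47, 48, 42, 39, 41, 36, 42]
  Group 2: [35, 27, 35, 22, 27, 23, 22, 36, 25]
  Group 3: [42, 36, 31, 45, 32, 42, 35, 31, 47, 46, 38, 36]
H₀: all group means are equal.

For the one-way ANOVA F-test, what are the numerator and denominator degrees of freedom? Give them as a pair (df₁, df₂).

degrees of freedom = [2, 27]

k = 3 groups, N = 30 total
df = (k−1, N−k) = (3−1, 30−3) = (2, 27)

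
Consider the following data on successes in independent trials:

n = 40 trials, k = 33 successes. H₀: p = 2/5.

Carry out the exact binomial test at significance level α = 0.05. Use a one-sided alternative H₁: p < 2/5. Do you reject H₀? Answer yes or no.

Exact binomial: n=40, k=33, p₀=2/5=0.4000
P(X≤33) from Σ C(n,i)·p₀^i·(1−p₀)^(n−i)
p-value (one-sided, H₁ less) = 1.00000
At α=0.05: p ≥ α → fail to reject H₀

reject H₀: no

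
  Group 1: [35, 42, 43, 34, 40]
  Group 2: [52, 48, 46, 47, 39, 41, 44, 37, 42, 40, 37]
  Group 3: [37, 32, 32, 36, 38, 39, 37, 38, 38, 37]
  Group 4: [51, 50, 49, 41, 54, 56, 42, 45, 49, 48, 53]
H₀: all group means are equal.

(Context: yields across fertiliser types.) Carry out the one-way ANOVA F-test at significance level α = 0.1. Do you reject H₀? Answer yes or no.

reject H₀: yes

Group means [38.80, 43.00, 36.40, 48.91], grand mean 42.405
SSB = Σnᵢ(x̄ᵢ−x̄)² = 894.810; SSW = ΣΣ(x−x̄ᵢ)² = 580.109
MSB = 894.810/3 = 298.2699; MSW = 580.109/33 = 17.5791
F = MSB/MSW = 16.9673
df = (3, 33)
p-value (upper-tail) = 0.00000
At α=0.1: p < α → reject H₀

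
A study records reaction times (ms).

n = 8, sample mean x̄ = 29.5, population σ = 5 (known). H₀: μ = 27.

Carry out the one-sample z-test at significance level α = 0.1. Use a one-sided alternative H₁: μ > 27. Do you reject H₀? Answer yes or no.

SE = σ/√n = 5/√8 = 1.7678
z = (x̄−μ₀)/SE = (29.5−27)/1.7678 = 1.4142
p-value (one-sided, H₁ greater) = 0.07865
At α=0.1: p < α → reject H₀

reject H₀: yes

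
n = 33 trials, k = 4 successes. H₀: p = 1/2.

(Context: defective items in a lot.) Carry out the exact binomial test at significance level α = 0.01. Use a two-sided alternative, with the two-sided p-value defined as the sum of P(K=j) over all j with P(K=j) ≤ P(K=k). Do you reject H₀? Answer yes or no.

reject H₀: yes

Exact binomial: n=33, k=4, p₀=1/2=0.5000
P(X=j) = C(n,j)·p₀^j·(1−p₀)^(n−j); p = Σ P(X=j) over j with P(X=j) ≤ P(X=4)
p-value (two-sided) = 0.00001
At α=0.01: p < α → reject H₀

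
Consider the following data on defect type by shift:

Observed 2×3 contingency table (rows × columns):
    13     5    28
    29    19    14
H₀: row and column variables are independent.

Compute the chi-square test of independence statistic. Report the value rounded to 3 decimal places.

Row totals [46, 62], col totals [42, 24, 42], n=108
χ² = (13−17.89)²/17.89 + (5−10.22)²/10.22 + (28−17.89)²/17.89 + (29−24.11)²/24.11 + (19−13.78)²/13.78 + (14−24.11)²/24.11 = 16.9298
df = 2

test statistic = 16.930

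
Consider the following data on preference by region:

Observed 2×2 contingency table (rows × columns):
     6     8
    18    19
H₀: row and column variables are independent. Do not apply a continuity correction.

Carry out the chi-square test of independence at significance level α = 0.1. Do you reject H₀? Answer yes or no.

reject H₀: no

Row totals [14, 37], col totals [24, 27], n=51
χ² = (6−6.59)²/6.59 + (8−7.41)²/7.41 + (18−17.41)²/17.41 + (19−19.59)²/19.59 = 0.1367
df = 1
p-value (upper-tail) = 0.71154
At α=0.1: p ≥ α → fail to reject H₀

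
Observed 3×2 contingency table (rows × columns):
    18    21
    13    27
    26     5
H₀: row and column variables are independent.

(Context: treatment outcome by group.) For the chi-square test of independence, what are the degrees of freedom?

degrees of freedom = 2

df = (r−1)(c−1) = (3−1)·(2−1) = 2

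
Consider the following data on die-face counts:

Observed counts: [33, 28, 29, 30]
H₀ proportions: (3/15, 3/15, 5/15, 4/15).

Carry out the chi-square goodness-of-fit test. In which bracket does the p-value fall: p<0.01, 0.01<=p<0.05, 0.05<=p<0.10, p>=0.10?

p-value bracket: 0.05<=p<0.10

n = 120; E_i = n·p_i = [24.00, 24.00, 40.00, 32.00]
χ² = (33−24.00)²/24.00 + (28−24.00)²/24.00 + (29−40.00)²/40.00 + (30−32.00)²/32.00 = 7.1917
df = 3
p-value (upper-tail) = 0.06603
→ bracket: 0.05<=p<0.10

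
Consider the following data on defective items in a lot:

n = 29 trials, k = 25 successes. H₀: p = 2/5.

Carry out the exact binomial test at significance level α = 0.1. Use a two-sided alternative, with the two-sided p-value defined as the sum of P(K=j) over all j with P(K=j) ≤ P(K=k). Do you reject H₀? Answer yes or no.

Exact binomial: n=29, k=25, p₀=2/5=0.4000
P(X=j) = C(n,j)·p₀^j·(1−p₀)^(n−j); p = Σ P(X=j) over j with P(X=j) ≤ P(X=25)
p-value (two-sided) = 0.00000
At α=0.1: p < α → reject H₀

reject H₀: yes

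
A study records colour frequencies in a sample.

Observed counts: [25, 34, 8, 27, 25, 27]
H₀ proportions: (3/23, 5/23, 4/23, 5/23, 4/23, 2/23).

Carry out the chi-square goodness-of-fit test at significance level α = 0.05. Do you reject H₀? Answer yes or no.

n = 146; E_i = n·p_i = [19.04, 31.74, 25.39, 31.74, 25.39, 12.70]
χ² = (25−19.04)²/19.04 + (34−31.74)²/31.74 + (8−25.39)²/25.39 + (27−31.74)²/31.74 + (25−25.39)²/25.39 + (27−12.70)²/12.70 = 30.7666
df = 5
p-value (upper-tail) = 0.00001
At α=0.05: p < α → reject H₀

reject H₀: yes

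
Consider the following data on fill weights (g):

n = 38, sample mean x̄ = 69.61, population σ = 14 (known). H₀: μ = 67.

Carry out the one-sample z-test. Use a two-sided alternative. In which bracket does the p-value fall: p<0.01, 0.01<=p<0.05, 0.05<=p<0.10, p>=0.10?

p-value bracket: p>=0.10

SE = σ/√n = 14/√38 = 2.2711
z = (x̄−μ₀)/SE = (69.61−67)/2.2711 = 1.1492
p-value (two-sided) = 0.25046
→ bracket: p>=0.10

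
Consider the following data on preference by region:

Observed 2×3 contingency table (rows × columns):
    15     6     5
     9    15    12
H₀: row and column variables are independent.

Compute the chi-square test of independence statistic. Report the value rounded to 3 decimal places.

Row totals [26, 36], col totals [24, 21, 17], n=62
χ² = (15−10.06)²/10.06 + (6−8.81)²/8.81 + (5−7.13)²/7.13 + (9−13.94)²/13.94 + (15−12.19)²/12.19 + (12−9.87)²/9.87 = 6.8036
df = 2

test statistic = 6.804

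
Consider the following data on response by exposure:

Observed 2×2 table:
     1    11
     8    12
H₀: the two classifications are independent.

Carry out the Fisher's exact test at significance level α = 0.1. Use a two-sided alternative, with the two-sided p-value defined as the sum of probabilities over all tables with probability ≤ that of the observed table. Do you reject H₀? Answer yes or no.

Margins: r₁=12, r₂=20, c₁=9, c₂=23, n=32
p_obs = C(12,1)·C(20,8)/C(32,9); sum pmf over tables with pmf ≤ p_obs
p-value (two-sided) = 0.10316
At α=0.1: p ≥ α → fail to reject H₀

reject H₀: no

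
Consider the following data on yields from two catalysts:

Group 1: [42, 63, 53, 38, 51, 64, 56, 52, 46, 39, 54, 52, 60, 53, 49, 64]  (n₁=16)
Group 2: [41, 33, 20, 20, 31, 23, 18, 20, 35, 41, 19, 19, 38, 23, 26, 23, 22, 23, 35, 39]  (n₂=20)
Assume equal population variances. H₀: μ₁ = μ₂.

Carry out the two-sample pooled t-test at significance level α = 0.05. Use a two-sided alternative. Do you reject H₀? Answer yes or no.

reject H₀: yes

x̄₁=52.250, s₁=8.185, n₁=16
x̄₂=27.450, s₂=8.204, n₂=20
s_p² = [15·8.185² + 19·8.204²]/34 = 67.1750
SE = √(s_p²·(1/16+1/20)) = 2.7490
t = (52.250−27.450)/2.7490 = 9.0214
df = 34
p-value (two-sided) = 0.00000
At α=0.05: p < α → reject H₀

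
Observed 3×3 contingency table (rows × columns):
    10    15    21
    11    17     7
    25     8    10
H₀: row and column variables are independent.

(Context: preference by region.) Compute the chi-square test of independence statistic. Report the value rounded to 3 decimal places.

test statistic = 19.175

Row totals [46, 35, 43], col totals [46, 40, 38], n=124
χ² = (10−17.06)²/17.06 + (15−14.84)²/14.84 + (21−14.10)²/14.10 + (11−12.98)²/12.98 + (17−11.29)²/11.29 + (7−10.73)²/10.73 + (25−15.95)²/15.95 + (8−13.87)²/13.87 + (10−13.18)²/13.18 = 19.1754
df = 4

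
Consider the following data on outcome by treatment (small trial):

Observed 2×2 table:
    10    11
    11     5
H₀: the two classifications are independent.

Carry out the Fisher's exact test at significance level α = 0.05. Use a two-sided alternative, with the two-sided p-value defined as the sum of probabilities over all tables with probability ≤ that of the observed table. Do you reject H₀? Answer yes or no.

reject H₀: no

Margins: r₁=21, r₂=16, c₁=21, c₂=16, n=37
p_obs = C(21,10)·C(16,11)/C(37,21); sum pmf over tables with pmf ≤ p_obs
p-value (two-sided) = 0.31608
At α=0.05: p ≥ α → fail to reject H₀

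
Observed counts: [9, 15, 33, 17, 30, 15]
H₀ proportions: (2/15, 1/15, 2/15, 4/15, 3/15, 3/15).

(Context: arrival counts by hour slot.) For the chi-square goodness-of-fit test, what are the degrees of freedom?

df = k − 1 = 6 − 1 = 5

degrees of freedom = 5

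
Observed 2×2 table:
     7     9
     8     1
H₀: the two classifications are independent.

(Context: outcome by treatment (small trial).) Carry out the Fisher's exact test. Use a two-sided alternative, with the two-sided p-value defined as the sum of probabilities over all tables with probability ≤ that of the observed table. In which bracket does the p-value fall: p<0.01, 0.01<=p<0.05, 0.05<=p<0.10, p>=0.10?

Margins: r₁=16, r₂=9, c₁=15, c₂=10, n=25
p_obs = C(16,7)·C(9,8)/C(25,15); sum pmf over tables with pmf ≤ p_obs
p-value (two-sided) = 0.04045
→ bracket: 0.01<=p<0.05

p-value bracket: 0.01<=p<0.05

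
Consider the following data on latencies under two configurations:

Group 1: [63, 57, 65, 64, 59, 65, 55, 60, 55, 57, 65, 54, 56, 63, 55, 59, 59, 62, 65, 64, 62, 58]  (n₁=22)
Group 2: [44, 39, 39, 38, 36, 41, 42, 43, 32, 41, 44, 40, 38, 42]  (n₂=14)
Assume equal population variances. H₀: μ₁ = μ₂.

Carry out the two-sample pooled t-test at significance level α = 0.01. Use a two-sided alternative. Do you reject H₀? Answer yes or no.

reject H₀: yes

x̄₁=60.091, s₁=3.841, n₁=22
x̄₂=39.929, s₂=3.293, n₂=14
s_p² = [21·3.841² + 13·3.293²]/34 = 13.2573
SE = √(s_p²·(1/22+1/14)) = 1.2448
t = (60.091−39.929)/1.2448 = 16.1971
df = 34
p-value (two-sided) = 0.00000
At α=0.01: p < α → reject H₀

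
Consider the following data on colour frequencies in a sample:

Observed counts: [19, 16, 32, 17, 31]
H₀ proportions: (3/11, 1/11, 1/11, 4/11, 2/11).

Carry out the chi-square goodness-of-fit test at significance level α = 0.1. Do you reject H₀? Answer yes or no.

reject H₀: yes

n = 115; E_i = n·p_i = [31.36, 10.45, 10.45, 41.82, 20.91]
χ² = (19−31.36)²/31.36 + (16−10.45)²/10.45 + (32−10.45)²/10.45 + (17−41.82)²/41.82 + (31−20.91)²/20.91 = 71.8167
df = 4
p-value (upper-tail) = 0.00000
At α=0.1: p < α → reject H₀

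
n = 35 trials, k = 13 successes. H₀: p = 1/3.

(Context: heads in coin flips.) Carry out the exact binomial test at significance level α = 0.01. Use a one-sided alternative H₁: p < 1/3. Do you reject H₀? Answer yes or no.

reject H₀: no

Exact binomial: n=35, k=13, p₀=1/3=0.3333
P(X≤13) from Σ C(n,i)·p₀^i·(1−p₀)^(n−i)
p-value (one-sided, H₁ less) = 0.74794
At α=0.01: p ≥ α → fail to reject H₀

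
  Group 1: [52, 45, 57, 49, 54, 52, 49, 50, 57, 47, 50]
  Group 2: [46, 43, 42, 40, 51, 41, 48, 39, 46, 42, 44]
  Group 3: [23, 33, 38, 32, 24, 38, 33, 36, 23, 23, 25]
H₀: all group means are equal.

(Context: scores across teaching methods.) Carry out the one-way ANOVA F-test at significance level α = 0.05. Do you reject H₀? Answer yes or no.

reject H₀: yes

Group means [51.09, 43.82, 29.82], grand mean 41.576
SSB = Σnᵢ(x̄ᵢ−x̄)² = 2571.879; SSW = ΣΣ(x−x̄ᵢ)² = 670.182
MSB = 2571.879/2 = 1285.9394; MSW = 670.182/30 = 22.3394
F = MSB/MSW = 57.5638
df = (2, 30)
p-value (upper-tail) = 0.00000
At α=0.05: p < α → reject H₀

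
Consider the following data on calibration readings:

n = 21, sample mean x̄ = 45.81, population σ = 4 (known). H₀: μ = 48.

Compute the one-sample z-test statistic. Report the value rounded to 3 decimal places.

test statistic = -2.509

SE = σ/√n = 4/√21 = 0.8729
z = (x̄−μ₀)/SE = (45.81−48)/0.8729 = -2.5090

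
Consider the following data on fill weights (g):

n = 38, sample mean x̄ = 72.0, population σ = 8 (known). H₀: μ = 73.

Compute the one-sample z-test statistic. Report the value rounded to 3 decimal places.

test statistic = -0.771

SE = σ/√n = 8/√38 = 1.2978
z = (x̄−μ₀)/SE = (72.0−73)/1.2978 = -0.7706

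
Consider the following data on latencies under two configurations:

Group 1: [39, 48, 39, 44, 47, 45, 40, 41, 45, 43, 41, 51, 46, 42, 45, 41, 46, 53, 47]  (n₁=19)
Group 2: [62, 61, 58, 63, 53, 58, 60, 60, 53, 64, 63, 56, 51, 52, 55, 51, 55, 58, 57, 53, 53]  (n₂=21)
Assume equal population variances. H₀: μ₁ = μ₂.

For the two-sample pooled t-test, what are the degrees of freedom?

degrees of freedom = 38

df = n₁ + n₂ − 2 = 19 + 21 − 2 = 38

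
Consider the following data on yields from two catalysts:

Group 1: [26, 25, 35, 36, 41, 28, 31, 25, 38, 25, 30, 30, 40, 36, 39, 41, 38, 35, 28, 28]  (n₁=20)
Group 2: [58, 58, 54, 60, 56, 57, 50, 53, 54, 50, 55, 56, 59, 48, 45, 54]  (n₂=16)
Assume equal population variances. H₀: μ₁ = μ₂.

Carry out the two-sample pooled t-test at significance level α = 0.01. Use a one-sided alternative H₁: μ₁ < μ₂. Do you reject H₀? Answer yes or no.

reject H₀: yes

x̄₁=32.750, s₁=5.739, n₁=20
x̄₂=54.188, s₂=4.167, n₂=16
s_p² = [19·5.739² + 15·4.167²]/34 = 26.0643
SE = √(s_p²·(1/20+1/16)) = 1.7124
t = (32.750−54.188)/1.7124 = -12.5191
df = 34
p-value (one-sided, H₁ less) = 0.00000
At α=0.01: p < α → reject H₀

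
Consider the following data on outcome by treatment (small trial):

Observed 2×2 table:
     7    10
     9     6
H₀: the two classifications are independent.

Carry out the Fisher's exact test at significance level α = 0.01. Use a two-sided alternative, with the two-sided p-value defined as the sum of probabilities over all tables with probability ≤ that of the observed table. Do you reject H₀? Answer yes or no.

reject H₀: no

Margins: r₁=17, r₂=15, c₁=16, c₂=16, n=32
p_obs = C(17,7)·C(15,9)/C(32,16); sum pmf over tables with pmf ≤ p_obs
p-value (two-sided) = 0.47949
At α=0.01: p ≥ α → fail to reject H₀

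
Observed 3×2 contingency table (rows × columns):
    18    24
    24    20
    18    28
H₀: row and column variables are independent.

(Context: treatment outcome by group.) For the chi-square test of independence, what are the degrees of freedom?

degrees of freedom = 2

df = (r−1)(c−1) = (3−1)·(2−1) = 2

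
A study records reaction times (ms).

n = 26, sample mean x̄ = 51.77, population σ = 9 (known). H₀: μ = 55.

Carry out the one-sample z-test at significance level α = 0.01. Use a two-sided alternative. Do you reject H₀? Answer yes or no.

reject H₀: no

SE = σ/√n = 9/√26 = 1.7650
z = (x̄−μ₀)/SE = (51.77−55)/1.7650 = -1.8300
p-value (two-sided) = 0.06725
At α=0.01: p ≥ α → fail to reject H₀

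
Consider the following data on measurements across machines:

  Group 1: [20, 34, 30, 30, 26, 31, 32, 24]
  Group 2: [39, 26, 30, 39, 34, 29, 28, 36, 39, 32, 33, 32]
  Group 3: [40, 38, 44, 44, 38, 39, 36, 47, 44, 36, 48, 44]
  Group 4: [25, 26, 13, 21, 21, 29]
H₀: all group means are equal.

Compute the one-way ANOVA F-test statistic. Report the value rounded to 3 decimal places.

Group means [28.38, 33.08, 41.50, 22.50], grand mean 33.079
SSB = Σnᵢ(x̄ᵢ−x̄)² = 1699.471; SSW = ΣΣ(x−x̄ᵢ)² = 717.292
MSB = 1699.471/3 = 566.4905; MSW = 717.292/34 = 21.0968
F = MSB/MSW = 26.8519
df = (3, 34)

test statistic = 26.852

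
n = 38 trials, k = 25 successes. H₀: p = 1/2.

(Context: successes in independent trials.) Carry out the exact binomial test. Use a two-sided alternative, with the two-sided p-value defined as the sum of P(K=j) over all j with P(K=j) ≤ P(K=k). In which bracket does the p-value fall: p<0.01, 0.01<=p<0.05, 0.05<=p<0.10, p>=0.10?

Exact binomial: n=38, k=25, p₀=1/2=0.5000
P(X=j) = C(n,j)·p₀^j·(1−p₀)^(n−j); p = Σ P(X=j) over j with P(X=j) ≤ P(X=25)
p-value (two-sided) = 0.07295
→ bracket: 0.05<=p<0.10

p-value bracket: 0.05<=p<0.10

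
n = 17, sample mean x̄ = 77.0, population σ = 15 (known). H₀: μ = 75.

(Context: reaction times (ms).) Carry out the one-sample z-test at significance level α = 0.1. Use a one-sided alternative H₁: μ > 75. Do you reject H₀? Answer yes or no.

reject H₀: no

SE = σ/√n = 15/√17 = 3.6380
z = (x̄−μ₀)/SE = (77.0−75)/3.6380 = 0.5497
p-value (one-sided, H₁ greater) = 0.29125
At α=0.1: p ≥ α → fail to reject H₀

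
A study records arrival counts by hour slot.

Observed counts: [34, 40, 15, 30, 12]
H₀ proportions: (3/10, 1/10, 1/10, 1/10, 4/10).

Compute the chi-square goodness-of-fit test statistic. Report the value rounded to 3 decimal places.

test statistic = 109.178

n = 131; E_i = n·p_i = [39.30, 13.10, 13.10, 13.10, 52.40]
χ² = (34−39.30)²/39.30 + (40−13.10)²/13.10 + (15−13.10)²/13.10 + (30−13.10)²/13.10 + (12−52.40)²/52.40 = 109.1781
df = 4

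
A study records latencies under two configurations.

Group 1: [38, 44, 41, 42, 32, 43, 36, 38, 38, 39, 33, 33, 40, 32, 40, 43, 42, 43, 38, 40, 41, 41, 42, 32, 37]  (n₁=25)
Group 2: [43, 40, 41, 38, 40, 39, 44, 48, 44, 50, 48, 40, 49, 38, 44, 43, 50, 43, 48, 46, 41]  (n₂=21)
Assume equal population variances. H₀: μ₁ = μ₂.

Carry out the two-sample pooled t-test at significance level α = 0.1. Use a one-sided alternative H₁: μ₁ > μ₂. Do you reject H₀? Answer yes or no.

reject H₀: no

x̄₁=38.720, s₁=3.814, n₁=25
x̄₂=43.667, s₂=3.954, n₂=21
s_p² = [24·3.814² + 20·3.954²]/44 = 15.0388
SE = √(s_p²·(1/25+1/21)) = 1.1479
t = (38.720−43.667)/1.1479 = -4.3093
df = 44
p-value (one-sided, H₁ greater) = 0.99995
At α=0.1: p ≥ α → fail to reject H₀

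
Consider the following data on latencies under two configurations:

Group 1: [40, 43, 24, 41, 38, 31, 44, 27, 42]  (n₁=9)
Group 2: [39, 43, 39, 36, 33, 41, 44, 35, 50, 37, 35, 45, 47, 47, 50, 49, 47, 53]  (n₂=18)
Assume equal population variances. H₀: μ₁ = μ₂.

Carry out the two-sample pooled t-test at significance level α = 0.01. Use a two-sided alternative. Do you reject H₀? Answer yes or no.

x̄₁=36.667, s₁=7.416, n₁=9
x̄₂=42.778, s₂=6.112, n₂=18
s_p² = [8·7.416² + 17·6.112²]/25 = 43.0044
SE = √(s_p²·(1/9+1/18)) = 2.6772
t = (36.667−42.778)/2.6772 = -2.2826
df = 25
p-value (two-sided) = 0.03122
At α=0.01: p ≥ α → fail to reject H₀

reject H₀: no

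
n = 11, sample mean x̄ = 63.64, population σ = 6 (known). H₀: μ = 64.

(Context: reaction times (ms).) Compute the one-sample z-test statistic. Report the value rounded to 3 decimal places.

SE = σ/√n = 6/√11 = 1.8091
z = (x̄−μ₀)/SE = (63.64−64)/1.8091 = -0.1990

test statistic = -0.199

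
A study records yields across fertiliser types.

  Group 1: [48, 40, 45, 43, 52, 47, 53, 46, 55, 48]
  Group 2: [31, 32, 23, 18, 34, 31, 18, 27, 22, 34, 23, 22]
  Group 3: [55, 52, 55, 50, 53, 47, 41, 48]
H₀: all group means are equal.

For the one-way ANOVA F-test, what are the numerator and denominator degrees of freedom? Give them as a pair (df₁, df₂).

degrees of freedom = [2, 27]

k = 3 groups, N = 30 total
df = (k−1, N−k) = (3−1, 30−3) = (2, 27)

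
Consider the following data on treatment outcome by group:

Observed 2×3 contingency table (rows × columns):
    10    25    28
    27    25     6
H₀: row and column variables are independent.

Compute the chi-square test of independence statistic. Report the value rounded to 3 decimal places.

Row totals [63, 58], col totals [37, 50, 34], n=121
χ² = (10−19.26)²/19.26 + (25−26.03)²/26.03 + (28−17.70)²/17.70 + (27−17.74)²/17.74 + (25−23.97)²/23.97 + (6−16.30)²/16.30 = 21.8768
df = 2

test statistic = 21.877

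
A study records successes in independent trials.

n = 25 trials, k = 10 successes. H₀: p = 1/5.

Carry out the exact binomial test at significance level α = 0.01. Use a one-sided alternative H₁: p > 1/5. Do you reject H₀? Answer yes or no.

Exact binomial: n=25, k=10, p₀=1/5=0.2000
P(X≥10) from Σ C(n,i)·p₀^i·(1−p₀)^(n−i)
p-value (one-sided, H₁ greater) = 0.01733
At α=0.01: p ≥ α → fail to reject H₀

reject H₀: no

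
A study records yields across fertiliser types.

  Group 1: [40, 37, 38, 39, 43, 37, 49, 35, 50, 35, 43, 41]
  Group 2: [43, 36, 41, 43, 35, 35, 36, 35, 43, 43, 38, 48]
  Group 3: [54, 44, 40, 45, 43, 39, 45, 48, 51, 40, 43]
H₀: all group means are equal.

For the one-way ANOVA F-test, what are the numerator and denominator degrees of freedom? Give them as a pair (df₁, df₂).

k = 3 groups, N = 35 total
df = (k−1, N−k) = (3−1, 35−3) = (2, 32)

degrees of freedom = [2, 32]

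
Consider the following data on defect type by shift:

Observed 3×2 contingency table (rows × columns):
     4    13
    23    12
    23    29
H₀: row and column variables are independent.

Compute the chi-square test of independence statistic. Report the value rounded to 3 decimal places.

Row totals [17, 35, 52], col totals [50, 54], n=104
χ² = (4−8.17)²/8.17 + (13−8.83)²/8.83 + (23−16.83)²/16.83 + (12−18.17)²/18.17 + (23−25.00)²/25.00 + (29−27.00)²/27.00 = 8.7733
df = 2

test statistic = 8.773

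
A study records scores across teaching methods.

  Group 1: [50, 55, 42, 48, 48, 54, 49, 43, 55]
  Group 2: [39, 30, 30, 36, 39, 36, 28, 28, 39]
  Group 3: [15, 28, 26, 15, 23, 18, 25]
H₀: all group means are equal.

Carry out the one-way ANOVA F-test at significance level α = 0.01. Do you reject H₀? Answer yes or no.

reject H₀: yes

Group means [49.33, 33.89, 21.43], grand mean 35.960
SSB = Σnᵢ(x̄ᵢ−x̄)² = 3126.357; SSW = ΣΣ(x−x̄ᵢ)² = 544.603
MSB = 3126.357/2 = 1563.1784; MSW = 544.603/22 = 24.7547
F = MSB/MSW = 63.1468
df = (2, 22)
p-value (upper-tail) = 0.00000
At α=0.01: p < α → reject H₀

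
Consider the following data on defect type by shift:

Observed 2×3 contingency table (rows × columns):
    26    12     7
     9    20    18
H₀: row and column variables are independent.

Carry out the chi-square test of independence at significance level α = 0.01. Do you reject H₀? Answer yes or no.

Row totals [45, 47], col totals [35, 32, 25], n=92
χ² = (26−17.12)²/17.12 + (12−15.65)²/15.65 + (7−12.23)²/12.23 + (9−17.88)²/17.88 + (20−16.35)²/16.35 + (18−12.77)²/12.77 = 15.0608
df = 2
p-value (upper-tail) = 0.00054
At α=0.01: p < α → reject H₀

reject H₀: yes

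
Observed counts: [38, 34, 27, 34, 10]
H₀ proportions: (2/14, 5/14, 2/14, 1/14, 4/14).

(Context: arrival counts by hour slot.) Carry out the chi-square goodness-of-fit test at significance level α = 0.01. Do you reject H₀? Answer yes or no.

reject H₀: yes

n = 143; E_i = n·p_i = [20.43, 51.07, 20.43, 10.21, 40.86]
χ² = (38−20.43)²/20.43 + (34−51.07)²/51.07 + (27−20.43)²/20.43 + (34−10.21)²/10.21 + (10−40.86)²/40.86 = 101.6280
df = 4
p-value (upper-tail) = 0.00000
At α=0.01: p < α → reject H₀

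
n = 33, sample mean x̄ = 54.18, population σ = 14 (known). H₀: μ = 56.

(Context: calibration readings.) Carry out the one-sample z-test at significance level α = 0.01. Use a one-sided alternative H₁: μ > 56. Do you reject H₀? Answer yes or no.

SE = σ/√n = 14/√33 = 2.4371
z = (x̄−μ₀)/SE = (54.18−56)/2.4371 = -0.7468
p-value (one-sided, H₁ greater) = 0.77241
At α=0.01: p ≥ α → fail to reject H₀

reject H₀: no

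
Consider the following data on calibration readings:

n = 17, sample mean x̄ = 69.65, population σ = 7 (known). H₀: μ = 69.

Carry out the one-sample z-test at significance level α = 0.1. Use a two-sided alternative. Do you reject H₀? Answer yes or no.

SE = σ/√n = 7/√17 = 1.6977
z = (x̄−μ₀)/SE = (69.65−69)/1.6977 = 0.3829
p-value (two-sided) = 0.70182
At α=0.1: p ≥ α → fail to reject H₀

reject H₀: no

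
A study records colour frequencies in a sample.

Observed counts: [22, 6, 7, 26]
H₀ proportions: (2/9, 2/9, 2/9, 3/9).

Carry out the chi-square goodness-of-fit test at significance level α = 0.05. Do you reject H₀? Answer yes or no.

n = 61; E_i = n·p_i = [13.56, 13.56, 13.56, 20.33]
χ² = (22−13.56)²/13.56 + (6−13.56)²/13.56 + (7−13.56)²/13.56 + (26−20.33)²/20.33 = 14.2213
df = 3
p-value (upper-tail) = 0.00262
At α=0.05: p < α → reject H₀

reject H₀: yes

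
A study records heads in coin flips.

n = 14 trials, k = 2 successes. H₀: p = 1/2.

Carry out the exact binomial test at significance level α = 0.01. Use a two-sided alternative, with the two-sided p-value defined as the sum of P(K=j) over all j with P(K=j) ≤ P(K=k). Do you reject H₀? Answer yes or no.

Exact binomial: n=14, k=2, p₀=1/2=0.5000
P(X=j) = C(n,j)·p₀^j·(1−p₀)^(n−j); p = Σ P(X=j) over j with P(X=j) ≤ P(X=2)
p-value (two-sided) = 0.01294
At α=0.01: p ≥ α → fail to reject H₀

reject H₀: no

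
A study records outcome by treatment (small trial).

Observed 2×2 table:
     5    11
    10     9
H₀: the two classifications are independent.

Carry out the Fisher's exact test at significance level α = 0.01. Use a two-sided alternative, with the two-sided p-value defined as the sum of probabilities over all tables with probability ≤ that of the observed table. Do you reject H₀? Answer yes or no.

Margins: r₁=16, r₂=19, c₁=15, c₂=20, n=35
p_obs = C(16,5)·C(19,10)/C(35,15); sum pmf over tables with pmf ≤ p_obs
p-value (two-sided) = 0.30636
At α=0.01: p ≥ α → fail to reject H₀

reject H₀: no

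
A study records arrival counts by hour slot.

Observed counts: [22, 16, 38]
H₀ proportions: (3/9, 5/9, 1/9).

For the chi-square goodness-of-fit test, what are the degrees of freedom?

degrees of freedom = 2

df = k − 1 = 3 − 1 = 2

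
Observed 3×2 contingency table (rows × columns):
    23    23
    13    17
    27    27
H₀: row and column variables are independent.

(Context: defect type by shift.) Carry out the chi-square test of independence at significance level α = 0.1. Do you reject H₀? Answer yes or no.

reject H₀: no

Row totals [46, 30, 54], col totals [63, 67], n=130
χ² = (23−22.29)²/22.29 + (23−23.71)²/23.71 + (13−14.54)²/14.54 + (17−15.46)²/15.46 + (27−26.17)²/26.17 + (27−27.83)²/27.83 = 0.4106
df = 2
p-value (upper-tail) = 0.81438
At α=0.1: p ≥ α → fail to reject H₀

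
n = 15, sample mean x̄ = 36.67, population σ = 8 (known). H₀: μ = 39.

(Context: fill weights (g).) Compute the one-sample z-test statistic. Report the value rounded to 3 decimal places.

SE = σ/√n = 8/√15 = 2.0656
z = (x̄−μ₀)/SE = (36.67−39)/2.0656 = -1.1280

test statistic = -1.128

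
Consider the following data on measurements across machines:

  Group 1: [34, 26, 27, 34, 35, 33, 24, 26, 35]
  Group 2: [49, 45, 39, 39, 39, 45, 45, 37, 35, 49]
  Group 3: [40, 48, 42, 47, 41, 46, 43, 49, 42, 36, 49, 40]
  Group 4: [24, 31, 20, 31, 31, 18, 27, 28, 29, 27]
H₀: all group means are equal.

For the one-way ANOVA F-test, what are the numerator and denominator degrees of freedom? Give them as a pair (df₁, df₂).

k = 4 groups, N = 41 total
df = (k−1, N−k) = (4−1, 41−4) = (3, 37)

degrees of freedom = [3, 37]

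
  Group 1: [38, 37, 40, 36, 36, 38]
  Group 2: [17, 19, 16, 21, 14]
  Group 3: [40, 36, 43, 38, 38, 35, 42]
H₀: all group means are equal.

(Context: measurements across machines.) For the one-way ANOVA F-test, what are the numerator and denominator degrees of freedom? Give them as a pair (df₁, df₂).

k = 3 groups, N = 18 total
df = (k−1, N−k) = (3−1, 18−3) = (2, 15)

degrees of freedom = [2, 15]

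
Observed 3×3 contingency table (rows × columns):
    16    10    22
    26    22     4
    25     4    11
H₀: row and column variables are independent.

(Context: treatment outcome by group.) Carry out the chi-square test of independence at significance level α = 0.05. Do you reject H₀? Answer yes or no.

Row totals [48, 52, 40], col totals [67, 36, 37], n=140
χ² = (16−22.97)²/22.97 + (10−12.34)²/12.34 + (22−12.69)²/12.69 + (26−24.89)²/24.89 + (22−13.37)²/13.37 + (4−13.74)²/13.74 + (25−19.14)²/19.14 + (4−10.29)²/10.29 + (11−10.57)²/10.57 = 27.5750
df = 4
p-value (upper-tail) = 0.00002
At α=0.05: p < α → reject H₀

reject H₀: yes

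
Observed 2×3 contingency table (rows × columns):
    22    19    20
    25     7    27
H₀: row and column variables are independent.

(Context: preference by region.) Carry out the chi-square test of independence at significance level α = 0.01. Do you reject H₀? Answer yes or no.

Row totals [61, 59], col totals [47, 26, 47], n=120
χ² = (22−23.89)²/23.89 + (19−13.22)²/13.22 + (20−23.89)²/23.89 + (25−23.11)²/23.11 + (7−12.78)²/12.78 + (27−23.11)²/23.11 = 6.7410
df = 2
p-value (upper-tail) = 0.03437
At α=0.01: p ≥ α → fail to reject H₀

reject H₀: no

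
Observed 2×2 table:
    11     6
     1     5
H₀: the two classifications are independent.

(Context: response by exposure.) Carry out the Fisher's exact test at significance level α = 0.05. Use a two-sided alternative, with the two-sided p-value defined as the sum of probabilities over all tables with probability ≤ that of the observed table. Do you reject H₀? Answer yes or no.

Margins: r₁=17, r₂=6, c₁=12, c₂=11, n=23
p_obs = C(17,11)·C(6,1)/C(23,12); sum pmf over tables with pmf ≤ p_obs
p-value (two-sided) = 0.06865
At α=0.05: p ≥ α → fail to reject H₀

reject H₀: no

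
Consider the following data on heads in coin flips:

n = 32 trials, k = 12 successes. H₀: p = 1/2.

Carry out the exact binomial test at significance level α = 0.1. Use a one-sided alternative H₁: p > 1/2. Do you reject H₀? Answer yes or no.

reject H₀: no

Exact binomial: n=32, k=12, p₀=1/2=0.5000
P(X≥12) from Σ C(n,i)·p₀^i·(1−p₀)^(n−i)
p-value (one-sided, H₁ greater) = 0.94491
At α=0.1: p ≥ α → fail to reject H₀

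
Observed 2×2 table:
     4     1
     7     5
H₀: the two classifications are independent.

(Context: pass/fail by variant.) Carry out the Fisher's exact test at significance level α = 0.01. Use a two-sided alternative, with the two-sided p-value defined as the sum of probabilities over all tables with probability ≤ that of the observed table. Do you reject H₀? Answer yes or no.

reject H₀: no

Margins: r₁=5, r₂=12, c₁=11, c₂=6, n=17
p_obs = C(5,4)·C(12,7)/C(17,11); sum pmf over tables with pmf ≤ p_obs
p-value (two-sided) = 0.60003
At α=0.01: p ≥ α → fail to reject H₀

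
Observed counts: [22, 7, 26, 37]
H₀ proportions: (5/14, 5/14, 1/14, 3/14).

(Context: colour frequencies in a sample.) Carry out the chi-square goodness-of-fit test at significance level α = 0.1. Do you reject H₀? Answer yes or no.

reject H₀: yes

n = 92; E_i = n·p_i = [32.86, 32.86, 6.57, 19.71]
χ² = (22−32.86)²/32.86 + (7−32.86)²/32.86 + (26−6.57)²/6.57 + (37−19.71)²/19.71 = 96.5333
df = 3
p-value (upper-tail) = 0.00000
At α=0.1: p < α → reject H₀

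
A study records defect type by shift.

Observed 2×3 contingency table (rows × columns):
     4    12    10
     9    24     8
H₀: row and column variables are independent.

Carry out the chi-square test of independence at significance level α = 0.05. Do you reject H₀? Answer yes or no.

Row totals [26, 41], col totals [13, 36, 18], n=67
χ² = (4−5.04)²/5.04 + (12−13.97)²/13.97 + (10−6.99)²/6.99 + (9−7.96)²/7.96 + (24−22.03)²/22.03 + (8−11.01)²/11.01 = 2.9342
df = 2
p-value (upper-tail) = 0.23060
At α=0.05: p ≥ α → fail to reject H₀

reject H₀: no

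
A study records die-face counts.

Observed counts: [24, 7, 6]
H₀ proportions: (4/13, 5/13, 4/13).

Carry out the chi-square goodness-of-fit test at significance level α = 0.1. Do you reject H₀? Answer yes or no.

n = 37; E_i = n·p_i = [11.38, 14.23, 11.38]
χ² = (24−11.38)²/11.38 + (7−14.23)²/14.23 + (6−11.38)²/11.38 = 20.2000
df = 2
p-value (upper-tail) = 0.00004
At α=0.1: p < α → reject H₀

reject H₀: yes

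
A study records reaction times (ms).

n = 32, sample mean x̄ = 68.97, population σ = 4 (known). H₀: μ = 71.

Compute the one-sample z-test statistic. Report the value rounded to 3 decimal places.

SE = σ/√n = 4/√32 = 0.7071
z = (x̄−μ₀)/SE = (68.97−71)/0.7071 = -2.8709

test statistic = -2.871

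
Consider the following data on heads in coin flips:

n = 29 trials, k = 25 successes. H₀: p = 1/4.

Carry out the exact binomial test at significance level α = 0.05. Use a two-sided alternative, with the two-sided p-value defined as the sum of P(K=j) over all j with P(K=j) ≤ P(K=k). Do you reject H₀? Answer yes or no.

reject H₀: yes

Exact binomial: n=29, k=25, p₀=1/4=0.2500
P(X=j) = C(n,j)·p₀^j·(1−p₀)^(n−j); p = Σ P(X=j) over j with P(X=j) ≤ P(X=25)
p-value (two-sided) = 0.00000
At α=0.05: p < α → reject H₀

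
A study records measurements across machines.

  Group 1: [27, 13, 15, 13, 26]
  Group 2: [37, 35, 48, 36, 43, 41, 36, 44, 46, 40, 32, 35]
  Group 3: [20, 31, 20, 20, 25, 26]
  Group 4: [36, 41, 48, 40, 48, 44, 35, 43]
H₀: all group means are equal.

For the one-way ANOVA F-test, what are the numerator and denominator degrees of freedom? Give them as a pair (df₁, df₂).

degrees of freedom = [3, 27]

k = 4 groups, N = 31 total
df = (k−1, N−k) = (4−1, 31−4) = (3, 27)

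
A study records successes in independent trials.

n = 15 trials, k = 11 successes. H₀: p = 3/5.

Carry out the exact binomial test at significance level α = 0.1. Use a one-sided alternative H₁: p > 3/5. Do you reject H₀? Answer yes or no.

reject H₀: no

Exact binomial: n=15, k=11, p₀=3/5=0.6000
P(X≥11) from Σ C(n,i)·p₀^i·(1−p₀)^(n−i)
p-value (one-sided, H₁ greater) = 0.21728
At α=0.1: p ≥ α → fail to reject H₀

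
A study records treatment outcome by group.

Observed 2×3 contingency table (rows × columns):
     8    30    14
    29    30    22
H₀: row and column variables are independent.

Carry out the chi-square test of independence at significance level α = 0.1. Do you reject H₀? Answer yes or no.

Row totals [52, 81], col totals [37, 60, 36], n=133
χ² = (8−14.47)²/14.47 + (30−23.46)²/23.46 + (14−14.08)²/14.08 + (29−22.53)²/22.53 + (30−36.54)²/36.54 + (22−21.92)²/21.92 = 7.7414
df = 2
p-value (upper-tail) = 0.02084
At α=0.1: p < α → reject H₀

reject H₀: yes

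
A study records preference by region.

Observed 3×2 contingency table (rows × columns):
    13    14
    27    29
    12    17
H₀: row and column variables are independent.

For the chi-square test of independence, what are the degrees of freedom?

degrees of freedom = 2

df = (r−1)(c−1) = (3−1)·(2−1) = 2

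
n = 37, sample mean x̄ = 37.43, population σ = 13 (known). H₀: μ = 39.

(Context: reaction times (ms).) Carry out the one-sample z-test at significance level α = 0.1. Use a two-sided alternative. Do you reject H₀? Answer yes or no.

reject H₀: no

SE = σ/√n = 13/√37 = 2.1372
z = (x̄−μ₀)/SE = (37.43−39)/2.1372 = -0.7346
p-value (two-sided) = 0.46258
At α=0.1: p ≥ α → fail to reject H₀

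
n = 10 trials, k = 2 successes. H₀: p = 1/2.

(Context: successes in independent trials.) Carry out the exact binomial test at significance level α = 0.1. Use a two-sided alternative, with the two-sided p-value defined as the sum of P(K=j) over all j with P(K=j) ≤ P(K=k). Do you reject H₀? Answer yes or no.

Exact binomial: n=10, k=2, p₀=1/2=0.5000
P(X=j) = C(n,j)·p₀^j·(1−p₀)^(n−j); p = Σ P(X=j) over j with P(X=j) ≤ P(X=2)
p-value (two-sided) = 0.10938
At α=0.1: p ≥ α → fail to reject H₀

reject H₀: no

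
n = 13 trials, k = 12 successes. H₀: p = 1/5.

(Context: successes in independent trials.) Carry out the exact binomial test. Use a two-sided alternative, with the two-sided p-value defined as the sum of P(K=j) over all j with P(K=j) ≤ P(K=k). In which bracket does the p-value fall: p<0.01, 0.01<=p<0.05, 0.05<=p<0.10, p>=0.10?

Exact binomial: n=13, k=12, p₀=1/5=0.2000
P(X=j) = C(n,j)·p₀^j·(1−p₀)^(n−j); p = Σ P(X=j) over j with P(X=j) ≤ P(X=12)
p-value (two-sided) = 0.00000
→ bracket: p<0.01

p-value bracket: p<0.01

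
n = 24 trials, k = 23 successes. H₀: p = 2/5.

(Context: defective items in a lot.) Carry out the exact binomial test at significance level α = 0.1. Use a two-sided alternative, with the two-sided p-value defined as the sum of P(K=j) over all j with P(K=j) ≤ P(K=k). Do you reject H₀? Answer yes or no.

reject H₀: yes

Exact binomial: n=24, k=23, p₀=2/5=0.4000
P(X=j) = C(n,j)·p₀^j·(1−p₀)^(n−j); p = Σ P(X=j) over j with P(X=j) ≤ P(X=23)
p-value (two-sided) = 0.00000
At α=0.1: p < α → reject H₀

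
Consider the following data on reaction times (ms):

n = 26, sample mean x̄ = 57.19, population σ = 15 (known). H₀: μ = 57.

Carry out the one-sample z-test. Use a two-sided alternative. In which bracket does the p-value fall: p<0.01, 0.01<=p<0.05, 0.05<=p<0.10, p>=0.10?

SE = σ/√n = 15/√26 = 2.9417
z = (x̄−μ₀)/SE = (57.19−57)/2.9417 = 0.0646
p-value (two-sided) = 0.94850
→ bracket: p>=0.10

p-value bracket: p>=0.10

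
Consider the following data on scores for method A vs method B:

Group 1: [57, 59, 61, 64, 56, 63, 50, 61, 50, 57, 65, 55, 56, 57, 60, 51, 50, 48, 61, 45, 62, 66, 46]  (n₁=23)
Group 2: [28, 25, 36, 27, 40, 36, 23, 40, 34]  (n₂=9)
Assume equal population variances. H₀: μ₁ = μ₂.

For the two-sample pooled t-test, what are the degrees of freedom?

degrees of freedom = 30

df = n₁ + n₂ − 2 = 23 + 9 − 2 = 30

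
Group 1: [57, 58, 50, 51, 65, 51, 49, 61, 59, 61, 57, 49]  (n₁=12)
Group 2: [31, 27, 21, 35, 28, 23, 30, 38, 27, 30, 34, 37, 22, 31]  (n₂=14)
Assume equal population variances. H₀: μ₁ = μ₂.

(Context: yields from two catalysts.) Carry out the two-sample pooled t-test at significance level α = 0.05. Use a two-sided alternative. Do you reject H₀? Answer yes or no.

x̄₁=55.667, s₁=5.466, n₁=12
x̄₂=29.571, s₂=5.331, n₂=14
s_p² = [11·5.466² + 13·5.331²]/24 = 29.0873
SE = √(s_p²·(1/12+1/14)) = 2.1217
t = (55.667−29.571)/2.1217 = 12.2992
df = 24
p-value (two-sided) = 0.00000
At α=0.05: p < α → reject H₀

reject H₀: yes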